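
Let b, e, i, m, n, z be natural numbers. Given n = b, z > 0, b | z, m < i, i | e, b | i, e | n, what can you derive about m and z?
m < z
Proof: i | e and e | n, therefore i | n. From n = b, i | b. b | i, so b = i. Because b | z, i | z. z > 0, so i ≤ z. Since m < i, m < z.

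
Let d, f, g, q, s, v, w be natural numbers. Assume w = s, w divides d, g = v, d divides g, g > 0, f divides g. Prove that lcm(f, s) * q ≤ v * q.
w divides d and d divides g, therefore w divides g. w = s, so s divides g. f divides g, so lcm(f, s) divides g. Since g > 0, lcm(f, s) ≤ g. g = v, so lcm(f, s) ≤ v. By multiplying by a non-negative, lcm(f, s) * q ≤ v * q.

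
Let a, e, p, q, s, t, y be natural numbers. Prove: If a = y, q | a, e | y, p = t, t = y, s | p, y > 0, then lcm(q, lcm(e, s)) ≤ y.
a = y and q | a, so q | y. p = t and t = y, hence p = y. s | p, so s | y. Since e | y, lcm(e, s) | y. Because q | y, lcm(q, lcm(e, s)) | y. y > 0, so lcm(q, lcm(e, s)) ≤ y.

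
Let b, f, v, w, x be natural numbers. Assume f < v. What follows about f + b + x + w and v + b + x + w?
f + b + x + w < v + b + x + w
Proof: f < v, hence f + b < v + b. Then f + b + x < v + b + x. Then f + b + x + w < v + b + x + w.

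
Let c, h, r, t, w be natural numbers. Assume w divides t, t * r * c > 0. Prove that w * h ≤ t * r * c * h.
w divides t, so w divides t * r. Then w divides t * r * c. Since t * r * c > 0, w ≤ t * r * c. By multiplying by a non-negative, w * h ≤ t * r * c * h.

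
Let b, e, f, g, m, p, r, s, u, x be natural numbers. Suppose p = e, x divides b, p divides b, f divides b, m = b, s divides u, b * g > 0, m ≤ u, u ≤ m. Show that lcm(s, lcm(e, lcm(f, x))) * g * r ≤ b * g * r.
u ≤ m and m ≤ u, hence u = m. Since m = b, u = b. s divides u, so s divides b. p = e and p divides b, hence e divides b. Because f divides b and x divides b, lcm(f, x) divides b. Since e divides b, lcm(e, lcm(f, x)) divides b. Since s divides b, lcm(s, lcm(e, lcm(f, x))) divides b. Then lcm(s, lcm(e, lcm(f, x))) * g divides b * g. Since b * g > 0, lcm(s, lcm(e, lcm(f, x))) * g ≤ b * g. By multiplying by a non-negative, lcm(s, lcm(e, lcm(f, x))) * g * r ≤ b * g * r.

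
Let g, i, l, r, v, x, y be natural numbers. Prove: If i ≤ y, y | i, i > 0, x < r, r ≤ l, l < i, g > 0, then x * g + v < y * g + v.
Since y | i and i > 0, y ≤ i. Since i ≤ y, i = y. From x < r and r ≤ l, x < l. l < i, so x < i. Since i = y, x < y. From g > 0, x * g < y * g. Then x * g + v < y * g + v.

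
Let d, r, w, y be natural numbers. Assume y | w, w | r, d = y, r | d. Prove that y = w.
From d = y and r | d, r | y. w | r, so w | y. y | w, so y = w.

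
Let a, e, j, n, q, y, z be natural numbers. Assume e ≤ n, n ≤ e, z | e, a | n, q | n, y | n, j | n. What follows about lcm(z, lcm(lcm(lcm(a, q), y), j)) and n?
lcm(z, lcm(lcm(lcm(a, q), y), j)) | n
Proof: e ≤ n and n ≤ e, therefore e = n. z | e, so z | n. From a | n and q | n, lcm(a, q) | n. Because y | n, lcm(lcm(a, q), y) | n. j | n, so lcm(lcm(lcm(a, q), y), j) | n. z | n, so lcm(z, lcm(lcm(lcm(a, q), y), j)) | n.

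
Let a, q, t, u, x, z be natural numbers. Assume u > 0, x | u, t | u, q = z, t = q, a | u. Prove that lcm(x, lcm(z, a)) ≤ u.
Since t = q and q = z, t = z. Since t | u, z | u. Since a | u, lcm(z, a) | u. Since x | u, lcm(x, lcm(z, a)) | u. Since u > 0, lcm(x, lcm(z, a)) ≤ u.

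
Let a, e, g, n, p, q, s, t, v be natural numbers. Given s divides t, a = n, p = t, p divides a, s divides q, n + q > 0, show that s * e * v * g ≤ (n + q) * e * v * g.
p = t and p divides a, hence t divides a. Since a = n, t divides n. s divides t, so s divides n. s divides q, so s divides n + q. Since n + q > 0, s ≤ n + q. By multiplying by a non-negative, s * e ≤ (n + q) * e. By multiplying by a non-negative, s * e * v ≤ (n + q) * e * v. By multiplying by a non-negative, s * e * v * g ≤ (n + q) * e * v * g.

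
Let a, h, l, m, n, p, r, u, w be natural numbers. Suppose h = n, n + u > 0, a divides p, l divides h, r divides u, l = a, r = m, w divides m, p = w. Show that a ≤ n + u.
Because h = n and l divides h, l divides n. l = a, so a divides n. Because p = w and a divides p, a divides w. Since r = m and r divides u, m divides u. From w divides m, w divides u. Since a divides w, a divides u. Since a divides n, a divides n + u. n + u > 0, so a ≤ n + u.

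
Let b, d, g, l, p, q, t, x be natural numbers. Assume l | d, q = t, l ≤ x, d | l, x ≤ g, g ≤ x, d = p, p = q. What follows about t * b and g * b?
t * b ≤ g * b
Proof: x ≤ g and g ≤ x, so x = g. p = q and q = t, hence p = t. From l | d and d | l, l = d. Since d = p, l = p. l ≤ x, so p ≤ x. p = t, so t ≤ x. x = g, so t ≤ g. Then t * b ≤ g * b.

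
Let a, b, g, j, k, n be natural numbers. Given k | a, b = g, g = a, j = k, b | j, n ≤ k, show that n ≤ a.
b = g and g = a, therefore b = a. Since j = k and b | j, b | k. Since b = a, a | k. From k | a, k = a. n ≤ k, so n ≤ a.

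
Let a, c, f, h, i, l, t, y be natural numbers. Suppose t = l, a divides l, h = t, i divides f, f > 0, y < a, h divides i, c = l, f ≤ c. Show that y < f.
Since h = t and h divides i, t divides i. t = l, so l divides i. i divides f, so l divides f. f > 0, so l ≤ f. Since c = l and f ≤ c, f ≤ l. l ≤ f, so l = f. From a divides l, a divides f. f > 0, so a ≤ f. Since y < a, y < f.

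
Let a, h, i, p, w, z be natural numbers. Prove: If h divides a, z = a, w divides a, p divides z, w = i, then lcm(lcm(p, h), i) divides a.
z = a and p divides z, hence p divides a. h divides a, so lcm(p, h) divides a. w = i and w divides a, thus i divides a. Because lcm(p, h) divides a, lcm(lcm(p, h), i) divides a.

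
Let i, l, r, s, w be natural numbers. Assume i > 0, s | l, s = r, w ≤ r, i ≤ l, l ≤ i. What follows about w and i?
w ≤ i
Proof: Since l ≤ i and i ≤ l, l = i. s = r and s | l, therefore r | l. From l = i, r | i. Since i > 0, r ≤ i. w ≤ r, so w ≤ i.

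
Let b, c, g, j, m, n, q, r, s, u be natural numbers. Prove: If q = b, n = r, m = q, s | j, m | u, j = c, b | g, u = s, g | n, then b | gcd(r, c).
n = r and g | n, hence g | r. b | g, so b | r. Since m = q and m | u, q | u. Since u = s, q | s. q = b, so b | s. j = c and s | j, hence s | c. Since b | s, b | c. b | r, so b | gcd(r, c).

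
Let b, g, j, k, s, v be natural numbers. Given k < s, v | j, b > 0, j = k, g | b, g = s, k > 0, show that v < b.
j = k and v | j, thus v | k. k > 0, so v ≤ k. Since k < s, v < s. Since g = s and g | b, s | b. Since b > 0, s ≤ b. Because v < s, v < b.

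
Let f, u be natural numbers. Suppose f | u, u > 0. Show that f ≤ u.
Since f | u and u > 0, by divisors are at most what they divide, f ≤ u.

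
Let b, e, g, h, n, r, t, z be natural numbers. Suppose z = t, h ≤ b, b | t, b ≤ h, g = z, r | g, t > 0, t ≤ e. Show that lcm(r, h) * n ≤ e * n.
Since g = z and z = t, g = t. Since r | g, r | t. Because b ≤ h and h ≤ b, b = h. Since b | t, h | t. r | t, so lcm(r, h) | t. Since t > 0, lcm(r, h) ≤ t. Because t ≤ e, lcm(r, h) ≤ e. Then lcm(r, h) * n ≤ e * n.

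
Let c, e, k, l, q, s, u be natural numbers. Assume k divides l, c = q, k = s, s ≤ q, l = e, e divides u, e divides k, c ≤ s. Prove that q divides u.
c = q and c ≤ s, hence q ≤ s. s ≤ q, so s = q. k = s, so k = q. Since l = e and k divides l, k divides e. e divides k, so e = k. Because e divides u, k divides u. k = q, so q divides u.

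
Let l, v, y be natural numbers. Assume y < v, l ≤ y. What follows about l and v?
l < v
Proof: l ≤ y and y < v. By transitivity, l < v.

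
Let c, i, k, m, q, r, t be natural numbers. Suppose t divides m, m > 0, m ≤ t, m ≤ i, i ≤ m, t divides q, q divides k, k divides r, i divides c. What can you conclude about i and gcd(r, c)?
i divides gcd(r, c)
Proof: Because t divides m and m > 0, t ≤ m. Since m ≤ t, t = m. From m ≤ i and i ≤ m, m = i. t = m, so t = i. t divides q and q divides k, hence t divides k. Since k divides r, t divides r. Since t = i, i divides r. i divides c, so i divides gcd(r, c).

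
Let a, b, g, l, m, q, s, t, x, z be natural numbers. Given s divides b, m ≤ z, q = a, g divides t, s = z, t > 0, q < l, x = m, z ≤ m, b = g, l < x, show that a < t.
q < l and l < x, thus q < x. Since q = a, a < x. Because x = m, a < m. z ≤ m and m ≤ z, hence z = m. Since s = z, s = m. b = g and s divides b, thus s divides g. g divides t, so s divides t. Since s = m, m divides t. Since t > 0, m ≤ t. a < m, so a < t.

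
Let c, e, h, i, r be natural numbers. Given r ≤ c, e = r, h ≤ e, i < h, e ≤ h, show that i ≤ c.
h ≤ e and e ≤ h, hence h = e. Since e = r, h = r. i < h, so i < r. Since r ≤ c, i < c. Then i ≤ c.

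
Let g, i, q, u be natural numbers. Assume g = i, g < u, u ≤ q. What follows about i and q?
i < q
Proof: g = i and g < u, hence i < u. Since u ≤ q, i < q.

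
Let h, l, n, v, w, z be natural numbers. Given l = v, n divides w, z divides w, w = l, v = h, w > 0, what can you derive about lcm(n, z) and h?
lcm(n, z) ≤ h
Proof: w = l and l = v, therefore w = v. Since v = h, w = h. n divides w and z divides w, thus lcm(n, z) divides w. w > 0, so lcm(n, z) ≤ w. Since w = h, lcm(n, z) ≤ h.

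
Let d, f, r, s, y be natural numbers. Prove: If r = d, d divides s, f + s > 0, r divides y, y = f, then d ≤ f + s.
Since y = f and r divides y, r divides f. r = d, so d divides f. Since d divides s, d divides f + s. f + s > 0, so d ≤ f + s.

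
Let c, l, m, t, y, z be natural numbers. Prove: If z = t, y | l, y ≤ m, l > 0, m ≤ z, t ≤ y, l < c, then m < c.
z = t and m ≤ z, therefore m ≤ t. Since t ≤ y, m ≤ y. Since y ≤ m, y = m. Since y | l, m | l. l > 0, so m ≤ l. Since l < c, m < c.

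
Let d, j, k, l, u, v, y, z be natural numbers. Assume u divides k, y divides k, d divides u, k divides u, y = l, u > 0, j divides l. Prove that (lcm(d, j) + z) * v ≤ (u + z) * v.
Since k divides u and u divides k, k = u. y = l and y divides k, so l divides k. Since j divides l, j divides k. Since k = u, j divides u. d divides u, so lcm(d, j) divides u. Since u > 0, lcm(d, j) ≤ u. Then lcm(d, j) + z ≤ u + z. By multiplying by a non-negative, (lcm(d, j) + z) * v ≤ (u + z) * v.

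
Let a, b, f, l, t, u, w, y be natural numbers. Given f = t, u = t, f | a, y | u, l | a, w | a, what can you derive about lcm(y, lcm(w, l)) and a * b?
lcm(y, lcm(w, l)) | a * b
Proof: Since u = t and y | u, y | t. f = t and f | a, hence t | a. Since y | t, y | a. w | a and l | a, hence lcm(w, l) | a. y | a, so lcm(y, lcm(w, l)) | a. Then lcm(y, lcm(w, l)) | a * b.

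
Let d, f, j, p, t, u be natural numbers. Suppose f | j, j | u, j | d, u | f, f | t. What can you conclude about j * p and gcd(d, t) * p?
j * p | gcd(d, t) * p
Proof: Since j | u and u | f, j | f. Since f | j, f = j. Since f | t, j | t. j | d, so j | gcd(d, t). Then j * p | gcd(d, t) * p.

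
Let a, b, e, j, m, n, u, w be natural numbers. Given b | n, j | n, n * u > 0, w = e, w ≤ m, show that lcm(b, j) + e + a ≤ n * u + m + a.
b | n and j | n, hence lcm(b, j) | n. Then lcm(b, j) | n * u. Since n * u > 0, lcm(b, j) ≤ n * u. Because w = e and w ≤ m, e ≤ m. lcm(b, j) ≤ n * u, so lcm(b, j) + e ≤ n * u + m. Then lcm(b, j) + e + a ≤ n * u + m + a.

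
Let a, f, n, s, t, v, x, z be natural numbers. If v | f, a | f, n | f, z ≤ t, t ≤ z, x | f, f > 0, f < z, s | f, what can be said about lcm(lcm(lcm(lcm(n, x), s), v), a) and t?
lcm(lcm(lcm(lcm(n, x), s), v), a) < t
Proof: n | f and x | f, therefore lcm(n, x) | f. Because s | f, lcm(lcm(n, x), s) | f. Since v | f, lcm(lcm(lcm(n, x), s), v) | f. a | f, so lcm(lcm(lcm(lcm(n, x), s), v), a) | f. Since f > 0, lcm(lcm(lcm(lcm(n, x), s), v), a) ≤ f. Because z ≤ t and t ≤ z, z = t. Since f < z, f < t. Since lcm(lcm(lcm(lcm(n, x), s), v), a) ≤ f, lcm(lcm(lcm(lcm(n, x), s), v), a) < t.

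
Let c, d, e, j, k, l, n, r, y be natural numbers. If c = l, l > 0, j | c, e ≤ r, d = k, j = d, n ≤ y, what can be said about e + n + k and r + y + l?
e + n + k ≤ r + y + l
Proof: j = d and d = k, therefore j = k. c = l and j | c, therefore j | l. j = k, so k | l. l > 0, so k ≤ l. Since n ≤ y, n + k ≤ y + l. Since e ≤ r, e + n + k ≤ r + y + l.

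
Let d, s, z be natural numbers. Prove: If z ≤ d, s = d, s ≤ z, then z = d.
s = d and s ≤ z, so d ≤ z. Because z ≤ d, z = d.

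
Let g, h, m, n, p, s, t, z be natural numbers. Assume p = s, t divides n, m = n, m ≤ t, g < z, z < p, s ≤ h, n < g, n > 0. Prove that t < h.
From m = n and m ≤ t, n ≤ t. t divides n and n > 0, so t ≤ n. n ≤ t, so n = t. g < z and z < p, so g < p. p = s, so g < s. n < g, so n < s. n = t, so t < s. s ≤ h, so t < h.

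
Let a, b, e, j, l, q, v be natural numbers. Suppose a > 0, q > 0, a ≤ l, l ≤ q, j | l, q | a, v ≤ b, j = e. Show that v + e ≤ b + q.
q | a and a > 0, thus q ≤ a. a ≤ l, so q ≤ l. Since l ≤ q, l = q. From j = e and j | l, e | l. l = q, so e | q. Since q > 0, e ≤ q. v ≤ b, so v + e ≤ b + q.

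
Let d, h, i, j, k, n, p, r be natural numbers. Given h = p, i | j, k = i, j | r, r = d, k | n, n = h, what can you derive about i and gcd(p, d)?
i | gcd(p, d)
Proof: From n = h and h = p, n = p. k = i and k | n, so i | n. Since n = p, i | p. Since i | j and j | r, i | r. Since r = d, i | d. i | p, so i | gcd(p, d).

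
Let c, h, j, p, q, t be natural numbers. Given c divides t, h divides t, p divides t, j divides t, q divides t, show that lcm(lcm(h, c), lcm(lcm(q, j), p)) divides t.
h divides t and c divides t, hence lcm(h, c) divides t. q divides t and j divides t, so lcm(q, j) divides t. From p divides t, lcm(lcm(q, j), p) divides t. Since lcm(h, c) divides t, lcm(lcm(h, c), lcm(lcm(q, j), p)) divides t.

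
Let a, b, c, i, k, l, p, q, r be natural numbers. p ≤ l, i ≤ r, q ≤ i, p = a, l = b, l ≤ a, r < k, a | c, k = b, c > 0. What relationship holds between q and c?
q < c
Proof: q ≤ i and i ≤ r, therefore q ≤ r. Because k = b and r < k, r < b. Since q ≤ r, q < b. p = a and p ≤ l, hence a ≤ l. l ≤ a, so a = l. l = b, so a = b. a | c, so b | c. c > 0, so b ≤ c. Since q < b, q < c.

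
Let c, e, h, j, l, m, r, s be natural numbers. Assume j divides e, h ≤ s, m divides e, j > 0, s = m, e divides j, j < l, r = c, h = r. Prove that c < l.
Because h = r and r = c, h = c. Because s = m and h ≤ s, h ≤ m. e divides j and j divides e, thus e = j. m divides e, so m divides j. j > 0, so m ≤ j. h ≤ m, so h ≤ j. Since h = c, c ≤ j. Since j < l, c < l.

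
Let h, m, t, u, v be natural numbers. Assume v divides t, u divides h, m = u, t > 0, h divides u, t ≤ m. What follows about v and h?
v ≤ h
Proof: u divides h and h divides u, so u = h. Since m = u, m = h. v divides t and t > 0, hence v ≤ t. Since t ≤ m, v ≤ m. Since m = h, v ≤ h.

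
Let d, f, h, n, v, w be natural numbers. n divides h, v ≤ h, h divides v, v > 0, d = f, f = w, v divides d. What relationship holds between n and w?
n divides w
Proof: h divides v and v > 0, thus h ≤ v. Because v ≤ h, v = h. d = f and f = w, thus d = w. Since v divides d, v divides w. v = h, so h divides w. From n divides h, n divides w.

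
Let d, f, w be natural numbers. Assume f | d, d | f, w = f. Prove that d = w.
Since f | d and d | f, f = d. w = f, so w = d. Then d = w.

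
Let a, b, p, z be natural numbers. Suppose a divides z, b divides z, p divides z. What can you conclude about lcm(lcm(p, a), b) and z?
lcm(lcm(p, a), b) divides z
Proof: p divides z and a divides z, thus lcm(p, a) divides z. Since b divides z, lcm(lcm(p, a), b) divides z.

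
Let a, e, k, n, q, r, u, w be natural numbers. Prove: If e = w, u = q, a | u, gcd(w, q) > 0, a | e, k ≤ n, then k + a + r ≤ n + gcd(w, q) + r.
Since e = w and a | e, a | w. From u = q and a | u, a | q. Since a | w, a | gcd(w, q). gcd(w, q) > 0, so a ≤ gcd(w, q). Then a + r ≤ gcd(w, q) + r. Since k ≤ n, k + a + r ≤ n + gcd(w, q) + r.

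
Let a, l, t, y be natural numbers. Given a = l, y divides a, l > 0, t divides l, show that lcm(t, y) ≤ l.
Because a = l and y divides a, y divides l. t divides l, so lcm(t, y) divides l. l > 0, so lcm(t, y) ≤ l.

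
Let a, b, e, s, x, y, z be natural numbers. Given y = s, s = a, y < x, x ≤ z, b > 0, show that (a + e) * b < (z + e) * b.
Because y = s and s = a, y = a. y < x and x ≤ z, hence y < z. y = a, so a < z. Then a + e < z + e. From b > 0, (a + e) * b < (z + e) * b.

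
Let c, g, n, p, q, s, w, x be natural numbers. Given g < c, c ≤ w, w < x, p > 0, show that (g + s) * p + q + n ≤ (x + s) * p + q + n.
Because c ≤ w and w < x, c < x. Since g < c, g < x. Then g + s < x + s. Because p > 0, (g + s) * p < (x + s) * p. Then (g + s) * p + q < (x + s) * p + q. Then (g + s) * p + q + n < (x + s) * p + q + n. Then (g + s) * p + q + n ≤ (x + s) * p + q + n.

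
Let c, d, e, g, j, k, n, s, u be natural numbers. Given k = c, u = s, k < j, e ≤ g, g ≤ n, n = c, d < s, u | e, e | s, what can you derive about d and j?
d < j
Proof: u = s and u | e, thus s | e. e | s, so s = e. d < s, so d < e. n = c and g ≤ n, thus g ≤ c. Because e ≤ g, e ≤ c. k = c and k < j, so c < j. From e ≤ c, e < j. Since d < e, d < j.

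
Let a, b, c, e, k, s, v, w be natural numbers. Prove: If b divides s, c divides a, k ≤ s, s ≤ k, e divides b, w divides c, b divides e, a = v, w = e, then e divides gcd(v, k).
From w divides c and c divides a, w divides a. a = v, so w divides v. w = e, so e divides v. From s ≤ k and k ≤ s, s = k. b divides e and e divides b, hence b = e. Since b divides s, e divides s. Since s = k, e divides k. Because e divides v, e divides gcd(v, k).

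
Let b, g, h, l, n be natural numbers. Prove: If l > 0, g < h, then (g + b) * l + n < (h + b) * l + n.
g < h, hence g + b < h + b. Since l > 0, (g + b) * l < (h + b) * l. Then (g + b) * l + n < (h + b) * l + n.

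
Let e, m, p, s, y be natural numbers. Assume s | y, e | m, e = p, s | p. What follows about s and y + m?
s | y + m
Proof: Since e = p and e | m, p | m. s | p, so s | m. s | y, so s | y + m.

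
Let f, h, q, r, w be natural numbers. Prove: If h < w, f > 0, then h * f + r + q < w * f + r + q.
From h < w and f > 0, by multiplying by a positive, h * f < w * f. Then h * f + r < w * f + r. Then h * f + r + q < w * f + r + q.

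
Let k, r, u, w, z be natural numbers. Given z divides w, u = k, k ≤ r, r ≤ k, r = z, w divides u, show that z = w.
k ≤ r and r ≤ k, therefore k = r. u = k, so u = r. r = z, so u = z. w divides u, so w divides z. Since z divides w, z = w.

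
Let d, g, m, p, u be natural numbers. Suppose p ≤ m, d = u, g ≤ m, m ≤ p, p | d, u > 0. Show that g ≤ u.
p ≤ m and m ≤ p, so p = m. d = u and p | d, thus p | u. p = m, so m | u. u > 0, so m ≤ u. Since g ≤ m, g ≤ u.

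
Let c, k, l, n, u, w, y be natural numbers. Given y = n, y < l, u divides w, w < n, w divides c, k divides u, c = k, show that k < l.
c = k and w divides c, so w divides k. k divides u and u divides w, so k divides w. w divides k, so w = k. y = n and y < l, therefore n < l. Since w < n, w < l. w = k, so k < l.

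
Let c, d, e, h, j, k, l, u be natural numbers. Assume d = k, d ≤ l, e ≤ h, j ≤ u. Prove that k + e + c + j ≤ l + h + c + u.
d = k and d ≤ l, so k ≤ l. Since e ≤ h, e + c ≤ h + c. k ≤ l, so k + e + c ≤ l + h + c. Since j ≤ u, k + e + c + j ≤ l + h + c + u.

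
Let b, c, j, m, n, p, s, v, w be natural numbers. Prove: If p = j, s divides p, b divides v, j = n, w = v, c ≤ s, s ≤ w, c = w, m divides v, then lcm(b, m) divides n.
p = j and j = n, thus p = n. Since b divides v and m divides v, lcm(b, m) divides v. Since c = w and c ≤ s, w ≤ s. Since s ≤ w, s = w. Since s divides p, w divides p. w = v, so v divides p. Since lcm(b, m) divides v, lcm(b, m) divides p. Because p = n, lcm(b, m) divides n.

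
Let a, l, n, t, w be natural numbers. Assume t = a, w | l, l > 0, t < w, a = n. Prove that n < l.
t = a and a = n, hence t = n. Since t < w, n < w. w | l and l > 0, therefore w ≤ l. From n < w, n < l.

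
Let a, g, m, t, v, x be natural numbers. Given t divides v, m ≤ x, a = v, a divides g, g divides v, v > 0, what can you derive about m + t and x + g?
m + t ≤ x + g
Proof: Since a = v and a divides g, v divides g. Since g divides v, v = g. t divides v and v > 0, thus t ≤ v. Since v = g, t ≤ g. m ≤ x, so m + t ≤ x + g.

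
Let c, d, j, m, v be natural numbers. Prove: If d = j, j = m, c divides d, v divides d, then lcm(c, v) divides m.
d = j and j = m, therefore d = m. c divides d and v divides d, thus lcm(c, v) divides d. Since d = m, lcm(c, v) divides m.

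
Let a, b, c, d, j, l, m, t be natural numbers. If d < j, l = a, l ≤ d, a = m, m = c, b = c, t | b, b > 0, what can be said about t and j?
t < j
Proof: From t | b and b > 0, t ≤ b. b = c, so t ≤ c. Because l = a and a = m, l = m. Since m = c, l = c. Since l ≤ d, c ≤ d. Since t ≤ c, t ≤ d. Since d < j, t < j.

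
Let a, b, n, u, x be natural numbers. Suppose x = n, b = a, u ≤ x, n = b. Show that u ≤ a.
Because x = n and n = b, x = b. b = a, so x = a. Since u ≤ x, u ≤ a.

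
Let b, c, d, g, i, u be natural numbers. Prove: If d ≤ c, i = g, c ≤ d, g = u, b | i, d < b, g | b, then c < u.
From d ≤ c and c ≤ d, d = c. i = g and b | i, thus b | g. Since g | b, b = g. g = u, so b = u. d < b, so d < u. Because d = c, c < u.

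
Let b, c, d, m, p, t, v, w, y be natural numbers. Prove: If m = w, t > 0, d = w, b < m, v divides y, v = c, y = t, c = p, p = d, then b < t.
m = w and b < m, thus b < w. c = p and p = d, thus c = d. d = w, so c = w. y = t and v divides y, therefore v divides t. v = c, so c divides t. t > 0, so c ≤ t. From c = w, w ≤ t. b < w, so b < t.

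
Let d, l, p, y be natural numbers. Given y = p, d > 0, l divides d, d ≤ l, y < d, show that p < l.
From l divides d and d > 0, l ≤ d. d ≤ l, so d = l. y = p and y < d, so p < d. d = l, so p < l.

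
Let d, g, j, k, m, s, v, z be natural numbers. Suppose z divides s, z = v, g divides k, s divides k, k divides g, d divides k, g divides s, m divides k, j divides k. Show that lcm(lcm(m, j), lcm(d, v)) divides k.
m divides k and j divides k, therefore lcm(m, j) divides k. From g divides k and k divides g, g = k. g divides s, so k divides s. s divides k, so s = k. From z divides s, z divides k. z = v, so v divides k. Since d divides k, lcm(d, v) divides k. Since lcm(m, j) divides k, lcm(lcm(m, j), lcm(d, v)) divides k.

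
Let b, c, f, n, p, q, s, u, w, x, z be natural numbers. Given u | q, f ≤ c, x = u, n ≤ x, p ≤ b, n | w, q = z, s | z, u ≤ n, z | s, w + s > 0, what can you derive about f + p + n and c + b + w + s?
f + p + n ≤ c + b + w + s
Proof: z | s and s | z, so z = s. Since q = z, q = s. x = u and n ≤ x, therefore n ≤ u. From u ≤ n, u = n. u | q, so n | q. Since q = s, n | s. Since n | w, n | w + s. Since w + s > 0, n ≤ w + s. p ≤ b, so p + n ≤ b + w + s. Because f ≤ c, f + p + n ≤ c + b + w + s.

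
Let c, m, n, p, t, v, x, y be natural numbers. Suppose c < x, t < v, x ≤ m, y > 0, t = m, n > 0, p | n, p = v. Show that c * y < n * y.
c < x and x ≤ m, so c < m. t = m and t < v, so m < v. From p = v and p | n, v | n. Since n > 0, v ≤ n. m < v, so m < n. Since c < m, c < n. Since y > 0, c * y < n * y.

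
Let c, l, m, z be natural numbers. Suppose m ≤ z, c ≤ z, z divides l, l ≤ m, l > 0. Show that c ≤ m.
From z divides l and l > 0, z ≤ l. Since l ≤ m, z ≤ m. m ≤ z, so z = m. Since c ≤ z, c ≤ m.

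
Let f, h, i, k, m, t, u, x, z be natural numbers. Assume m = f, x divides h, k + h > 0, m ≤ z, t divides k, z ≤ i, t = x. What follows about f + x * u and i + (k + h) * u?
f + x * u ≤ i + (k + h) * u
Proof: Since m = f and m ≤ z, f ≤ z. From z ≤ i, f ≤ i. t = x and t divides k, so x divides k. x divides h, so x divides k + h. Because k + h > 0, x ≤ k + h. By multiplying by a non-negative, x * u ≤ (k + h) * u. Because f ≤ i, f + x * u ≤ i + (k + h) * u.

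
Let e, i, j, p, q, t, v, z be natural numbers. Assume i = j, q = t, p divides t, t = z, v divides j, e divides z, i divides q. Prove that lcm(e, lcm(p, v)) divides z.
Since q = t and i divides q, i divides t. Since i = j, j divides t. Since v divides j, v divides t. Since p divides t, lcm(p, v) divides t. t = z, so lcm(p, v) divides z. Since e divides z, lcm(e, lcm(p, v)) divides z.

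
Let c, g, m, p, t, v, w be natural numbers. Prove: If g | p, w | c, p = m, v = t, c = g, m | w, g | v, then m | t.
From p = m and g | p, g | m. Because c = g and w | c, w | g. m | w, so m | g. g | m, so g = m. v = t and g | v, hence g | t. g = m, so m | t.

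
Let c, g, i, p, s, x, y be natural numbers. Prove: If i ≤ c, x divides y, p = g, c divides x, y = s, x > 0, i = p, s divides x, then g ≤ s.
Because i = p and i ≤ c, p ≤ c. p = g, so g ≤ c. From y = s and x divides y, x divides s. Since s divides x, x = s. c divides x and x > 0, thus c ≤ x. Since x = s, c ≤ s. g ≤ c, so g ≤ s.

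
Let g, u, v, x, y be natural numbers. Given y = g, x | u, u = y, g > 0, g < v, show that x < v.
u = y and y = g, thus u = g. Since x | u, x | g. Since g > 0, x ≤ g. Since g < v, x < v.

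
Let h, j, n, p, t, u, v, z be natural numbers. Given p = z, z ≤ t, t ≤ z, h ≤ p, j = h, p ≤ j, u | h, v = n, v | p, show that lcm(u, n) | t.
z ≤ t and t ≤ z, therefore z = t. p = z, so p = t. j = h and p ≤ j, hence p ≤ h. Since h ≤ p, h = p. Because u | h, u | p. From v = n and v | p, n | p. u | p, so lcm(u, n) | p. Since p = t, lcm(u, n) | t.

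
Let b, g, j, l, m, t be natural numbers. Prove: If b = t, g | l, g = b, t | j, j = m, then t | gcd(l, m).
g = b and b = t, so g = t. g | l, so t | l. j = m and t | j, hence t | m. Since t | l, t | gcd(l, m).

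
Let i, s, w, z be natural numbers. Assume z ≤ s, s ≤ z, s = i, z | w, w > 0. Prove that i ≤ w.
z ≤ s and s ≤ z, so z = s. From s = i, z = i. From z | w and w > 0, z ≤ w. z = i, so i ≤ w.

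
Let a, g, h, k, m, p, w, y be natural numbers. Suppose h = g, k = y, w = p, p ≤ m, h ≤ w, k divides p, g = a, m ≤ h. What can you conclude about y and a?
y divides a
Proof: From p ≤ m and m ≤ h, p ≤ h. w = p and h ≤ w, hence h ≤ p. Since p ≤ h, p = h. h = g, so p = g. Since g = a, p = a. Because k = y and k divides p, y divides p. p = a, so y divides a.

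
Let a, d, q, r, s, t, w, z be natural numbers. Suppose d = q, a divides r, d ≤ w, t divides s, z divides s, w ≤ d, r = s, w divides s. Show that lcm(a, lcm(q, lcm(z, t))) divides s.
r = s and a divides r, hence a divides s. w ≤ d and d ≤ w, therefore w = d. Since d = q, w = q. Because w divides s, q divides s. Since z divides s and t divides s, lcm(z, t) divides s. q divides s, so lcm(q, lcm(z, t)) divides s. Since a divides s, lcm(a, lcm(q, lcm(z, t))) divides s.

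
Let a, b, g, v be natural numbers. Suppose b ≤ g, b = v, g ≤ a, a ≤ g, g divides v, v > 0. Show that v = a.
b = v and b ≤ g, hence v ≤ g. g divides v and v > 0, hence g ≤ v. Since v ≤ g, v = g. From g ≤ a and a ≤ g, g = a. v = g, so v = a.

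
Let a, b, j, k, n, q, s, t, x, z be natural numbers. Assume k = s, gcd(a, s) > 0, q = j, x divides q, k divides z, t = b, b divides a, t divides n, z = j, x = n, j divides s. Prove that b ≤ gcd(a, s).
z = j and k divides z, thus k divides j. k = s, so s divides j. j divides s, so j = s. From q = j, q = s. x = n and x divides q, hence n divides q. t divides n, so t divides q. t = b, so b divides q. Since q = s, b divides s. Since b divides a, b divides gcd(a, s). Since gcd(a, s) > 0, b ≤ gcd(a, s).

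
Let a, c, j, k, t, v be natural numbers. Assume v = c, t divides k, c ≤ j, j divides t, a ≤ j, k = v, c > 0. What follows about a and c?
a ≤ c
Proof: k = v and v = c, thus k = c. j divides t and t divides k, therefore j divides k. Because k = c, j divides c. c > 0, so j ≤ c. Since c ≤ j, j = c. Since a ≤ j, a ≤ c.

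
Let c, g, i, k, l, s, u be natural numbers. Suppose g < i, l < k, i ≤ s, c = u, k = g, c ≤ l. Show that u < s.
k = g and l < k, hence l < g. From g < i, l < i. Since c ≤ l, c < i. i ≤ s, so c < s. Since c = u, u < s.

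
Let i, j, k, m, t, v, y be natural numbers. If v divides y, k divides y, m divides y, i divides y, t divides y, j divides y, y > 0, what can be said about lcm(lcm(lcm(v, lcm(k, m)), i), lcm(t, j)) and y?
lcm(lcm(lcm(v, lcm(k, m)), i), lcm(t, j)) ≤ y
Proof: Since k divides y and m divides y, lcm(k, m) divides y. v divides y, so lcm(v, lcm(k, m)) divides y. Since i divides y, lcm(lcm(v, lcm(k, m)), i) divides y. t divides y and j divides y, hence lcm(t, j) divides y. Since lcm(lcm(v, lcm(k, m)), i) divides y, lcm(lcm(lcm(v, lcm(k, m)), i), lcm(t, j)) divides y. Since y > 0, lcm(lcm(lcm(v, lcm(k, m)), i), lcm(t, j)) ≤ y.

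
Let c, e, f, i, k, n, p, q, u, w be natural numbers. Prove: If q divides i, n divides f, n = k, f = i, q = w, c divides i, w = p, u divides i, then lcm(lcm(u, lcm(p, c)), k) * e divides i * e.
q = w and q divides i, thus w divides i. w = p, so p divides i. Since c divides i, lcm(p, c) divides i. From u divides i, lcm(u, lcm(p, c)) divides i. f = i and n divides f, so n divides i. n = k, so k divides i. lcm(u, lcm(p, c)) divides i, so lcm(lcm(u, lcm(p, c)), k) divides i. Then lcm(lcm(u, lcm(p, c)), k) * e divides i * e.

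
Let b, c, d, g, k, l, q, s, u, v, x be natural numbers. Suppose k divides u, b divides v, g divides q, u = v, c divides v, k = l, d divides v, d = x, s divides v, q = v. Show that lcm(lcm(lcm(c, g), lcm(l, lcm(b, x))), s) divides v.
Because q = v and g divides q, g divides v. c divides v, so lcm(c, g) divides v. u = v and k divides u, therefore k divides v. Since k = l, l divides v. Since d = x and d divides v, x divides v. Since b divides v, lcm(b, x) divides v. l divides v, so lcm(l, lcm(b, x)) divides v. Because lcm(c, g) divides v, lcm(lcm(c, g), lcm(l, lcm(b, x))) divides v. Since s divides v, lcm(lcm(lcm(c, g), lcm(l, lcm(b, x))), s) divides v.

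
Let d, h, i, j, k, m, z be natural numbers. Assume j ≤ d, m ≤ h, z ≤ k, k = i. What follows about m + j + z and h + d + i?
m + j + z ≤ h + d + i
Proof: k = i and z ≤ k, therefore z ≤ i. Since j ≤ d, j + z ≤ d + i. m ≤ h, so m + j + z ≤ h + d + i.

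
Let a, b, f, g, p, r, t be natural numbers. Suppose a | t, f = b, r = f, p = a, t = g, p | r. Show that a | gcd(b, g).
Because r = f and f = b, r = b. p = a and p | r, therefore a | r. r = b, so a | b. t = g and a | t, hence a | g. Since a | b, a | gcd(b, g).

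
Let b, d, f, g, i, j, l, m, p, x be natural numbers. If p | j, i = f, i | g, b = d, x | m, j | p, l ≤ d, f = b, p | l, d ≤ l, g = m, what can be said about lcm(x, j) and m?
lcm(x, j) | m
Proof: Because p | j and j | p, p = j. Because l ≤ d and d ≤ l, l = d. p | l, so p | d. i = f and f = b, so i = b. Because i | g, b | g. g = m, so b | m. Because b = d, d | m. Because p | d, p | m. p = j, so j | m. From x | m, lcm(x, j) | m.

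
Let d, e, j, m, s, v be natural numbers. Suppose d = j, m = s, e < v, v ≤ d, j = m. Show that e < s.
From d = j and j = m, d = m. Since m = s, d = s. e < v and v ≤ d, therefore e < d. Since d = s, e < s.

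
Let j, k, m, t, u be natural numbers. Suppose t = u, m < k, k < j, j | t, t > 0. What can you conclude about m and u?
m < u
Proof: m < k and k < j, hence m < j. From j | t and t > 0, j ≤ t. m < j, so m < t. t = u, so m < u.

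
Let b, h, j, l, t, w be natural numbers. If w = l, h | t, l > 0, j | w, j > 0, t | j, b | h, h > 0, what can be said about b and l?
b ≤ l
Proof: b | h and h > 0, hence b ≤ h. Since h | t and t | j, h | j. j > 0, so h ≤ j. Since b ≤ h, b ≤ j. Since w = l and j | w, j | l. l > 0, so j ≤ l. b ≤ j, so b ≤ l.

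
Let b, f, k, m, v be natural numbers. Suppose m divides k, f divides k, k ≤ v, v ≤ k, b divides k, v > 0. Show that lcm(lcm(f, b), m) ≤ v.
k ≤ v and v ≤ k, therefore k = v. f divides k and b divides k, therefore lcm(f, b) divides k. m divides k, so lcm(lcm(f, b), m) divides k. k = v, so lcm(lcm(f, b), m) divides v. Since v > 0, lcm(lcm(f, b), m) ≤ v.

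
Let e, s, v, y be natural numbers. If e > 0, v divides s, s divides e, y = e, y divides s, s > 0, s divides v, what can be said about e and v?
e = v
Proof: v divides s and s divides v, thus v = s. Because s divides e and e > 0, s ≤ e. Because y = e and y divides s, e divides s. Since s > 0, e ≤ s. From s ≤ e, s = e. v = s, so v = e. Then e = v.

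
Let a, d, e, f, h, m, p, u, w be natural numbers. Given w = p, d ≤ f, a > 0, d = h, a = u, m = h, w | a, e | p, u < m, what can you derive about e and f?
e < f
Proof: Because w = p and w | a, p | a. Since e | p, e | a. Since a > 0, e ≤ a. Since a = u, e ≤ u. Since m = h and u < m, u < h. d = h and d ≤ f, therefore h ≤ f. Since u < h, u < f. e ≤ u, so e < f.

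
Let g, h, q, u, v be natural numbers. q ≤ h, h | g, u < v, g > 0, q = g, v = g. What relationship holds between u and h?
u < h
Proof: From q = g and q ≤ h, g ≤ h. h | g and g > 0, thus h ≤ g. Since g ≤ h, g = h. v = g and u < v, hence u < g. g = h, so u < h.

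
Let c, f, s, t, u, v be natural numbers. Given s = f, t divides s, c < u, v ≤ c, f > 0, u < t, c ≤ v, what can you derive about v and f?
v < f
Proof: From c ≤ v and v ≤ c, c = v. c < u and u < t, so c < t. s = f and t divides s, hence t divides f. Because f > 0, t ≤ f. Because c < t, c < f. Since c = v, v < f.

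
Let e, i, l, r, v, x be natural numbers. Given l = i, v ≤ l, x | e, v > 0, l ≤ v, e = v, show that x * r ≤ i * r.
v ≤ l and l ≤ v, therefore v = l. Since l = i, v = i. e = v and x | e, therefore x | v. v > 0, so x ≤ v. v = i, so x ≤ i. Then x * r ≤ i * r.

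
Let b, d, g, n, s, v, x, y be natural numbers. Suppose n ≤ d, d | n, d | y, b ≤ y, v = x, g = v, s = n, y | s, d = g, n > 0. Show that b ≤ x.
d = g and g = v, thus d = v. Since v = x, d = x. Since d | n and n > 0, d ≤ n. n ≤ d, so n = d. s = n and y | s, so y | n. Because n = d, y | d. d | y, so y = d. b ≤ y, so b ≤ d. Since d = x, b ≤ x.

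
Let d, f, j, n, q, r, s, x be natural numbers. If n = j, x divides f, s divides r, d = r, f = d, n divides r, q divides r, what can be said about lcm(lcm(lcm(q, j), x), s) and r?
lcm(lcm(lcm(q, j), x), s) divides r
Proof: Because n = j and n divides r, j divides r. Since q divides r, lcm(q, j) divides r. Because f = d and x divides f, x divides d. Since d = r, x divides r. Since lcm(q, j) divides r, lcm(lcm(q, j), x) divides r. s divides r, so lcm(lcm(lcm(q, j), x), s) divides r.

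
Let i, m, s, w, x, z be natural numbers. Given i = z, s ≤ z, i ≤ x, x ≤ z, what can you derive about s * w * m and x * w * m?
s * w * m ≤ x * w * m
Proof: Since i = z and i ≤ x, z ≤ x. Since x ≤ z, z = x. s ≤ z, so s ≤ x. By multiplying by a non-negative, s * w ≤ x * w. By multiplying by a non-negative, s * w * m ≤ x * w * m.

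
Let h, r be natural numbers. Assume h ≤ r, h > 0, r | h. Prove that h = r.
Because r | h and h > 0, r ≤ h. Since h ≤ r, r = h. Then h = r.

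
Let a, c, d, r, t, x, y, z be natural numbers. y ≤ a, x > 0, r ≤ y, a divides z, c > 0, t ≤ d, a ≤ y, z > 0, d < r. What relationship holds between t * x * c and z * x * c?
t * x * c < z * x * c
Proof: Since y ≤ a and a ≤ y, y = a. t ≤ d and d < r, so t < r. Since r ≤ y, t < y. Since y = a, t < a. Because a divides z and z > 0, a ≤ z. Since t < a, t < z. Since x > 0, by multiplying by a positive, t * x < z * x. Since c > 0, by multiplying by a positive, t * x * c < z * x * c.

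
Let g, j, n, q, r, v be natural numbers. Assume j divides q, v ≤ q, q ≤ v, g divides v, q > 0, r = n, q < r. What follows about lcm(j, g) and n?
lcm(j, g) < n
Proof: v ≤ q and q ≤ v, hence v = q. Since g divides v, g divides q. j divides q, so lcm(j, g) divides q. Since q > 0, lcm(j, g) ≤ q. From r = n and q < r, q < n. Because lcm(j, g) ≤ q, lcm(j, g) < n.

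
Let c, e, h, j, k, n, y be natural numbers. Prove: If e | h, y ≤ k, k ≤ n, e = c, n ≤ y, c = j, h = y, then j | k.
k ≤ n and n ≤ y, thus k ≤ y. Since y ≤ k, y = k. e = c and e | h, therefore c | h. h = y, so c | y. Since y = k, c | k. From c = j, j | k.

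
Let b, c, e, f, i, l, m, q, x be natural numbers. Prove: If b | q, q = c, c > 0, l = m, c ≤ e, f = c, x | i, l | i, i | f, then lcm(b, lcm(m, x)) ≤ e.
Because q = c and b | q, b | c. l = m and l | i, so m | i. x | i, so lcm(m, x) | i. Since f = c and i | f, i | c. Since lcm(m, x) | i, lcm(m, x) | c. Since b | c, lcm(b, lcm(m, x)) | c. Because c > 0, lcm(b, lcm(m, x)) ≤ c. c ≤ e, so lcm(b, lcm(m, x)) ≤ e.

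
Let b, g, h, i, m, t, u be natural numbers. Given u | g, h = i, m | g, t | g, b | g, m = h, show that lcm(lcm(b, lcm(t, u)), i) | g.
t | g and u | g, therefore lcm(t, u) | g. Since b | g, lcm(b, lcm(t, u)) | g. m = h and m | g, so h | g. h = i, so i | g. lcm(b, lcm(t, u)) | g, so lcm(lcm(b, lcm(t, u)), i) | g.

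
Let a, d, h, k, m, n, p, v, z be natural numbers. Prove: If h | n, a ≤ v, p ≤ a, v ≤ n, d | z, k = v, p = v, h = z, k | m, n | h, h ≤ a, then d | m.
Since n | h and h | n, n = h. v ≤ n, so v ≤ h. Because p = v and p ≤ a, v ≤ a. a ≤ v, so a = v. h ≤ a, so h ≤ v. v ≤ h, so v = h. Since h = z, v = z. Since k = v and k | m, v | m. Because v = z, z | m. Since d | z, d | m.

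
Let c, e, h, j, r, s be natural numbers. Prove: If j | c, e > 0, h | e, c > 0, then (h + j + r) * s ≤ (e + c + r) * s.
Since h | e and e > 0, h ≤ e. From j | c and c > 0, j ≤ c. Since h ≤ e, h + j ≤ e + c. Then h + j + r ≤ e + c + r. Then (h + j + r) * s ≤ (e + c + r) * s.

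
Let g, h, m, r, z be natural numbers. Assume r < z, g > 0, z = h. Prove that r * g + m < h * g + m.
z = h and r < z, so r < h. Because g > 0, by multiplying by a positive, r * g < h * g. Then r * g + m < h * g + m.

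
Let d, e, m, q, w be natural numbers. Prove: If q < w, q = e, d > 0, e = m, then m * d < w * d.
Because q = e and e = m, q = m. Because q < w, m < w. d > 0, so m * d < w * d.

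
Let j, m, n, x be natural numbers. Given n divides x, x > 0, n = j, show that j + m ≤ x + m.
n = j and n divides x, thus j divides x. Since x > 0, j ≤ x. Then j + m ≤ x + m.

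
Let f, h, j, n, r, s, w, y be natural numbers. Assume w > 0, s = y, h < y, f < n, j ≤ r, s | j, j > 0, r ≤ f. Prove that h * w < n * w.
s = y and s | j, so y | j. j > 0, so y ≤ j. Since h < y, h < j. j ≤ r, so h < r. r ≤ f and f < n, hence r < n. Since h < r, h < n. w > 0, so h * w < n * w.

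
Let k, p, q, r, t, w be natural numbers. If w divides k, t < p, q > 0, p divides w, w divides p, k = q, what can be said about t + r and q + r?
t + r < q + r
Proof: w divides p and p divides w, therefore w = p. w divides k, so p divides k. k = q, so p divides q. Since q > 0, p ≤ q. t < p, so t < q. Then t + r < q + r.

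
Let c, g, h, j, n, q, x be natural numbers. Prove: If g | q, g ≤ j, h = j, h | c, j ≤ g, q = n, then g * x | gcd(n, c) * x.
q = n and g | q, thus g | n. From j ≤ g and g ≤ j, j = g. Since h = j, h = g. Since h | c, g | c. g | n, so g | gcd(n, c). Then g * x | gcd(n, c) * x.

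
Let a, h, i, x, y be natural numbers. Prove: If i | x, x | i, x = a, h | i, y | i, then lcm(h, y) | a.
Since i | x and x | i, i = x. x = a, so i = a. h | i and y | i, hence lcm(h, y) | i. i = a, so lcm(h, y) | a.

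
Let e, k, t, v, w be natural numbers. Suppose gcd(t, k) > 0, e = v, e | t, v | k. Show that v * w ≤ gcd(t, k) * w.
e = v and e | t, thus v | t. v | k, so v | gcd(t, k). Since gcd(t, k) > 0, v ≤ gcd(t, k). Then v * w ≤ gcd(t, k) * w.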